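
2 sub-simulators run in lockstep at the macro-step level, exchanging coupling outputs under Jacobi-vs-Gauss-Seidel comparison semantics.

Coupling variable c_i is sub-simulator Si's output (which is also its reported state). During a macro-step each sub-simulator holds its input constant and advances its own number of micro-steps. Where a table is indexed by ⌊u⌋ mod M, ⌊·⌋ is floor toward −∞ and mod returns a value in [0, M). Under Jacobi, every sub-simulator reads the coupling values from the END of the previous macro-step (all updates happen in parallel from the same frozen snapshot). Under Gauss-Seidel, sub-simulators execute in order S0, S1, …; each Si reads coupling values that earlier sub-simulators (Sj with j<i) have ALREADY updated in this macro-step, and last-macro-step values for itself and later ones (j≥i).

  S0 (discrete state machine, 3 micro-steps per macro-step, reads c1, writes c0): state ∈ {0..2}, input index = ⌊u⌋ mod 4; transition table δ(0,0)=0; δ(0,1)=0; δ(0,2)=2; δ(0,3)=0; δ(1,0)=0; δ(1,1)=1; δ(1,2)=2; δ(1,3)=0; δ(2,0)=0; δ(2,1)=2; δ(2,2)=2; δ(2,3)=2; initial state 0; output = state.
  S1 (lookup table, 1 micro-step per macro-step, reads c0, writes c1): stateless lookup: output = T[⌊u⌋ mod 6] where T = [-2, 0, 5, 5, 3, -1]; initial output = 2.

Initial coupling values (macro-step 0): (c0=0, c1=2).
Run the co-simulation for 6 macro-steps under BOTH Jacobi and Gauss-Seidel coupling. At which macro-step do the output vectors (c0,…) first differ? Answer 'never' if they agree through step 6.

[Jacobi] macro 1: S0 reads c1=2 → after 3×micro: 2; S1 reads c0=0 → after 1×micro: -2 ⇒ (c0=2, c1=-2)
[Jacobi] macro 2: S0 reads c1=-2 → after 3×micro: 2; S1 reads c0=2 → after 1×micro: 5 ⇒ (c0=2, c1=5)
[Jacobi] macro 3: S0 reads c1=5 → after 3×micro: 2; S1 reads c0=2 → after 1×micro: 5 ⇒ (c0=2, c1=5)
[Jacobi] macro 4: S0 reads c1=5 → after 3×micro: 2; S1 reads c0=2 → after 1×micro: 5 ⇒ (c0=2, c1=5)
[Jacobi] macro 5: S0 reads c1=5 → after 3×micro: 2; S1 reads c0=2 → after 1×micro: 5 ⇒ (c0=2, c1=5)
[Jacobi] macro 6: S0 reads c1=5 → after 3×micro: 2; S1 reads c0=2 → after 1×micro: 5 ⇒ (c0=2, c1=5)
[Gauss-Seidel] macro 1: S0 reads c1=2 → after 3×micro: 2; S1 reads c0=2 → after 1×micro: 5 ⇒ (c0=2, c1=5)
[Gauss-Seidel] macro 2: S0 reads c1=5 → after 3×micro: 2; S1 reads c0=2 → after 1×micro: 5 ⇒ (c0=2, c1=5)
[Gauss-Seidel] macro 3: S0 reads c1=5 → after 3×micro: 2; S1 reads c0=2 → after 1×micro: 5 ⇒ (c0=2, c1=5)
[Gauss-Seidel] macro 4: S0 reads c1=5 → after 3×micro: 2; S1 reads c0=2 → after 1×micro: 5 ⇒ (c0=2, c1=5)
[Gauss-Seidel] macro 5: S0 reads c1=5 → after 3×micro: 2; S1 reads c0=2 → after 1×micro: 5 ⇒ (c0=2, c1=5)
[Gauss-Seidel] macro 6: S0 reads c1=5 → after 3×micro: 2; S1 reads c0=2 → after 1×micro: 5 ⇒ (c0=2, c1=5)

first divergence at macro-step: 1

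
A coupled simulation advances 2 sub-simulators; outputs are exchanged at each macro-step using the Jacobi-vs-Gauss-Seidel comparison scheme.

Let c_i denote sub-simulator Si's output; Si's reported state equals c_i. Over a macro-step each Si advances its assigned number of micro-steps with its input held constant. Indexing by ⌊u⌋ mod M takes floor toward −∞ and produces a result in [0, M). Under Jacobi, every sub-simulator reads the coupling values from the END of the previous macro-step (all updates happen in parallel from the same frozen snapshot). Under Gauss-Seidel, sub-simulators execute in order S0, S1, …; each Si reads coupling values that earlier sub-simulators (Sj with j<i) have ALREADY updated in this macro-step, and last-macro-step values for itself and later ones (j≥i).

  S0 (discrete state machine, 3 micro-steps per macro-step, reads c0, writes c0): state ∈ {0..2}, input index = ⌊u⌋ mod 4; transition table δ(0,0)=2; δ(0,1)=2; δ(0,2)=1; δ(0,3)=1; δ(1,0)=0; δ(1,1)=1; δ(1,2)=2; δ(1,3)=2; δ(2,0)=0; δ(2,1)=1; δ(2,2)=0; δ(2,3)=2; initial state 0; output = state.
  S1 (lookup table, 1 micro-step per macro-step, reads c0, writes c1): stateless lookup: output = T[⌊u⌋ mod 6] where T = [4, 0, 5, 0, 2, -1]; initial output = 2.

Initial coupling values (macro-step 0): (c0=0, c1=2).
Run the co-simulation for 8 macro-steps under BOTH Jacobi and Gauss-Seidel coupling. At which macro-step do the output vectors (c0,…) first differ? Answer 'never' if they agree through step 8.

[Jacobi] macro 1: S0 reads c0=0 → after 3×micro: 2; S1 reads c0=0 → after 1×micro: 4 ⇒ (c0=2, c1=4)
[Jacobi] macro 2: S0 reads c0=2 → after 3×micro: 2; S1 reads c0=2 → after 1×micro: 5 ⇒ (c0=2, c1=5)
[Jacobi] macro 3: S0 reads c0=2 → after 3×micro: 2; S1 reads c0=2 → after 1×micro: 5 ⇒ (c0=2, c1=5)
[Jacobi] macro 4: S0 reads c0=2 → after 3×micro: 2; S1 reads c0=2 → after 1×micro: 5 ⇒ (c0=2, c1=5)
[Jacobi] macro 5: S0 reads c0=2 → after 3×micro: 2; S1 reads c0=2 → after 1×micro: 5 ⇒ (c0=2, c1=5)
[Jacobi] macro 6: S0 reads c0=2 → after 3×micro: 2; S1 reads c0=2 → after 1×micro: 5 ⇒ (c0=2, c1=5)
[Jacobi] macro 7: S0 reads c0=2 → after 3×micro: 2; S1 reads c0=2 → after 1×micro: 5 ⇒ (c0=2, c1=5)
[Jacobi] macro 8: S0 reads c0=2 → after 3×micro: 2; S1 reads c0=2 → after 1×micro: 5 ⇒ (c0=2, c1=5)
[Gauss-Seidel] macro 1: S0 reads c0=0 → after 3×micro: 2; S1 reads c0=2 → after 1×micro: 5 ⇒ (c0=2, c1=5)
[Gauss-Seidel] macro 2: S0 reads c0=2 → after 3×micro: 2; S1 reads c0=2 → after 1×micro: 5 ⇒ (c0=2, c1=5)
[Gauss-Seidel] macro 3: S0 reads c0=2 → after 3×micro: 2; S1 reads c0=2 → after 1×micro: 5 ⇒ (c0=2, c1=5)
[Gauss-Seidel] macro 4: S0 reads c0=2 → after 3×micro: 2; S1 reads c0=2 → after 1×micro: 5 ⇒ (c0=2, c1=5)
[Gauss-Seidel] macro 5: S0 reads c0=2 → after 3×micro: 2; S1 reads c0=2 → after 1×micro: 5 ⇒ (c0=2, c1=5)
[Gauss-Seidel] macro 6: S0 reads c0=2 → after 3×micro: 2; S1 reads c0=2 → after 1×micro: 5 ⇒ (c0=2, c1=5)
[Gauss-Seidel] macro 7: S0 reads c0=2 → after 3×micro: 2; S1 reads c0=2 → after 1×micro: 5 ⇒ (c0=2, c1=5)
[Gauss-Seidel] macro 8: S0 reads c0=2 → after 3×micro: 2; S1 reads c0=2 → after 1×micro: 5 ⇒ (c0=2, c1=5)

first divergence at macro-step: 1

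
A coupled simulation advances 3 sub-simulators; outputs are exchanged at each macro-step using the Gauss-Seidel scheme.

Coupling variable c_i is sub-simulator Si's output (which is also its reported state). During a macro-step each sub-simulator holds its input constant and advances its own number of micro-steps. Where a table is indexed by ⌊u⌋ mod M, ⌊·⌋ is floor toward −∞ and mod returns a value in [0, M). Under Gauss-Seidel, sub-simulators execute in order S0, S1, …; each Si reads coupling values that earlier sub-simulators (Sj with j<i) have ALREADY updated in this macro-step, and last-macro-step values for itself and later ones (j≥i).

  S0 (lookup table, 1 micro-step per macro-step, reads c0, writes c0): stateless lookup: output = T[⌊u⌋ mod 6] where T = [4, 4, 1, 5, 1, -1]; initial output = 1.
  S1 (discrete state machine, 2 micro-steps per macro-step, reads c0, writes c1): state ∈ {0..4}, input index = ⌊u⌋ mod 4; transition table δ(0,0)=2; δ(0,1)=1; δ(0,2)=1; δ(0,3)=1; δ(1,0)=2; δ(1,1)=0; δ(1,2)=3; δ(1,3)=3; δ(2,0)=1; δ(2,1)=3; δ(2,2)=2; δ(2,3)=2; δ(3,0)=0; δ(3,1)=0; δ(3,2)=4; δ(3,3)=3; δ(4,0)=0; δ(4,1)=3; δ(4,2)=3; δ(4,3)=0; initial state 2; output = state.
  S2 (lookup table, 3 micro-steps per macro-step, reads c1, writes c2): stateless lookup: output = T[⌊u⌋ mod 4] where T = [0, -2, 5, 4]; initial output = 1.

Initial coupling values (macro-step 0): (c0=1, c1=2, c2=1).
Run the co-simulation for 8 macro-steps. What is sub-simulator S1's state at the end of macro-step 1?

S1 state at macro-step 1 = 2

macro 1: S0 reads c0=1 → after 1×micro: 4; S1 reads c0=4 → after 2×micro: 2; S2 reads c1=2 → after 3×micro: 5 ⇒ (c0=4, c1=2, c2=5)
macro 2: S0 reads c0=4 → after 1×micro: 1; S1 reads c0=1 → after 2×micro: 0; S2 reads c1=0 → after 3×micro: 0 ⇒ (c0=1, c1=0, c2=0)
macro 3: S0 reads c0=1 → after 1×micro: 4; S1 reads c0=4 → after 2×micro: 1; S2 reads c1=1 → after 3×micro: -2 ⇒ (c0=4, c1=1, c2=-2)
macro 4: S0 reads c0=4 → after 1×micro: 1; S1 reads c0=1 → after 2×micro: 1; S2 reads c1=1 → after 3×micro: -2 ⇒ (c0=1, c1=1, c2=-2)
macro 5: S0 reads c0=1 → after 1×micro: 4; S1 reads c0=4 → after 2×micro: 1; S2 reads c1=1 → after 3×micro: -2 ⇒ (c0=4, c1=1, c2=-2)
macro 6: S0 reads c0=4 → after 1×micro: 1; S1 reads c0=1 → after 2×micro: 1; S2 reads c1=1 → after 3×micro: -2 ⇒ (c0=1, c1=1, c2=-2)
macro 7: S0 reads c0=1 → after 1×micro: 4; S1 reads c0=4 → after 2×micro: 1; S2 reads c1=1 → after 3×micro: -2 ⇒ (c0=4, c1=1, c2=-2)
macro 8: S0 reads c0=4 → after 1×micro: 1; S1 reads c0=1 → after 2×micro: 1; S2 reads c1=1 → after 3×micro: -2 ⇒ (c0=1, c1=1, c2=-2)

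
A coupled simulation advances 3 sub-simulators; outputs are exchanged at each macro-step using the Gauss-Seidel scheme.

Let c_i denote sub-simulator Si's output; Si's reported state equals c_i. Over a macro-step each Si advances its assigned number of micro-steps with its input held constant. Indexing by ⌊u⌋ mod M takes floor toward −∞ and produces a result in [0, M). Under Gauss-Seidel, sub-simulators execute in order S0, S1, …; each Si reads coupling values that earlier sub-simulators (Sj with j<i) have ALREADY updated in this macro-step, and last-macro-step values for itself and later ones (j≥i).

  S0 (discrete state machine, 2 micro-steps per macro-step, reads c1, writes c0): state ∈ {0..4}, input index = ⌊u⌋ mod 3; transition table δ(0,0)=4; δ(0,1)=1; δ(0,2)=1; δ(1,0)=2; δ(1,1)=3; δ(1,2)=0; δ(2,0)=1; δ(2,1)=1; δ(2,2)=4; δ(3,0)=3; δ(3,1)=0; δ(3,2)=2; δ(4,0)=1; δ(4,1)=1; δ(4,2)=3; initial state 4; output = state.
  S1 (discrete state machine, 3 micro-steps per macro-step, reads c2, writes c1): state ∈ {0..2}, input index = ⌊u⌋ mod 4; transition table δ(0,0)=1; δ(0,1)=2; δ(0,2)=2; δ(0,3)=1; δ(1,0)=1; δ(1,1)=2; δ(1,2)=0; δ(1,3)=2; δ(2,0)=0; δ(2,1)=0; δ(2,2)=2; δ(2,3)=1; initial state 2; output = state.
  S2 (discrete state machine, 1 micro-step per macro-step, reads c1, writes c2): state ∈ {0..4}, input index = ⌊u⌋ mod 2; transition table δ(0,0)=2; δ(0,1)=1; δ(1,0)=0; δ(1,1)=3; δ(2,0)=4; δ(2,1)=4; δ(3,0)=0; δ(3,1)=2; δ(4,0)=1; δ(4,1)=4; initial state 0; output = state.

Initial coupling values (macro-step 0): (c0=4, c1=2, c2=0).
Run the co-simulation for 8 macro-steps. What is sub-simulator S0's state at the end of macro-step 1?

macro 1: S0 reads c1=2 → after 2×micro: 2; S1 reads c2=0 → after 3×micro: 1; S2 reads c1=1 → after 1×micro: 1 ⇒ (c0=2, c1=1, c2=1)
macro 2: S0 reads c1=1 → after 2×micro: 3; S1 reads c2=1 → after 3×micro: 2; S2 reads c1=2 → after 1×micro: 0 ⇒ (c0=3, c1=2, c2=0)
macro 3: S0 reads c1=2 → after 2×micro: 4; S1 reads c2=0 → after 3×micro: 1; S2 reads c1=1 → after 1×micro: 1 ⇒ (c0=4, c1=1, c2=1)
macro 4: S0 reads c1=1 → after 2×micro: 3; S1 reads c2=1 → after 3×micro: 2; S2 reads c1=2 → after 1×micro: 0 ⇒ (c0=3, c1=2, c2=0)
macro 5: S0 reads c1=2 → after 2×micro: 4; S1 reads c2=0 → after 3×micro: 1; S2 reads c1=1 → after 1×micro: 1 ⇒ (c0=4, c1=1, c2=1)
macro 6: S0 reads c1=1 → after 2×micro: 3; S1 reads c2=1 → after 3×micro: 2; S2 reads c1=2 → after 1×micro: 0 ⇒ (c0=3, c1=2, c2=0)
macro 7: S0 reads c1=2 → after 2×micro: 4; S1 reads c2=0 → after 3×micro: 1; S2 reads c1=1 → after 1×micro: 1 ⇒ (c0=4, c1=1, c2=1)
macro 8: S0 reads c1=1 → after 2×micro: 3; S1 reads c2=1 → after 3×micro: 2; S2 reads c1=2 → after 1×micro: 0 ⇒ (c0=3, c1=2, c2=0)

S0 state at macro-step 1 = 2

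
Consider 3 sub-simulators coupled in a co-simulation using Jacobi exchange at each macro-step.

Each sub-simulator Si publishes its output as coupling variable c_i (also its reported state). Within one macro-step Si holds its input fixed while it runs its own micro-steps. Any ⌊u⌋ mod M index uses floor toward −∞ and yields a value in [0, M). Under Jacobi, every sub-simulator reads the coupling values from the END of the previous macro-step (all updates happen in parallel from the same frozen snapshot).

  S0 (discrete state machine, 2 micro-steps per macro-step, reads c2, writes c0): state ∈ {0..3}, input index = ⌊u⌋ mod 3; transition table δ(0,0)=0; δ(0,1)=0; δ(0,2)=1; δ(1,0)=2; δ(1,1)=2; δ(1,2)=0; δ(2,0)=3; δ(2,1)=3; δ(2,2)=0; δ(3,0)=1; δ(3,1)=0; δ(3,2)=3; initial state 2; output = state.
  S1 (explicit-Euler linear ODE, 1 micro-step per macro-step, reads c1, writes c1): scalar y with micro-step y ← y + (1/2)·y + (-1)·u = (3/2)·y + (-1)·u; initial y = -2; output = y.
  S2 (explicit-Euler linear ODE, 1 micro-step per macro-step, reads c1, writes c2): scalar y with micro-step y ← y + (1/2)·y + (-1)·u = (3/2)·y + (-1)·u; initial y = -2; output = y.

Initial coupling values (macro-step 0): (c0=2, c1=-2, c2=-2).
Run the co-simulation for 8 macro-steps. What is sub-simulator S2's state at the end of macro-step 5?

S2 state at macro-step 5 = -1/16

macro 1: S0 reads c2=-2 → after 2×micro: 0; S1 reads c1=-2 → after 1×micro: -1; S2 reads c1=-2 → after 1×micro: -1 ⇒ (c0=0, c1=-1, c2=-1)
macro 2: S0 reads c2=-1 → after 2×micro: 0; S1 reads c1=-1 → after 1×micro: -1/2; S2 reads c1=-1 → after 1×micro: -1/2 ⇒ (c0=0, c1=-1/2, c2=-1/2)
macro 3: S0 reads c2=-1/2 → after 2×micro: 0; S1 reads c1=-1/2 → after 1×micro: -1/4; S2 reads c1=-1/2 → after 1×micro: -1/4 ⇒ (c0=0, c1=-1/4, c2=-1/4)
macro 4: S0 reads c2=-1/4 → after 2×micro: 0; S1 reads c1=-1/4 → after 1×micro: -1/8; S2 reads c1=-1/4 → after 1×micro: -1/8 ⇒ (c0=0, c1=-1/8, c2=-1/8)
macro 5: S0 reads c2=-1/8 → after 2×micro: 0; S1 reads c1=-1/8 → after 1×micro: -1/16; S2 reads c1=-1/8 → after 1×micro: -1/16 ⇒ (c0=0, c1=-1/16, c2=-1/16)
macro 6: S0 reads c2=-1/16 → after 2×micro: 0; S1 reads c1=-1/16 → after 1×micro: -1/32; S2 reads c1=-1/16 → after 1×micro: -1/32 ⇒ (c0=0, c1=-1/32, c2=-1/32)
macro 7: S0 reads c2=-1/32 → after 2×micro: 0; S1 reads c1=-1/32 → after 1×micro: -1/64; S2 reads c1=-1/32 → after 1×micro: -1/64 ⇒ (c0=0, c1=-1/64, c2=-1/64)
macro 8: S0 reads c2=-1/64 → after 2×micro: 0; S1 reads c1=-1/64 → after 1×micro: -1/128; S2 reads c1=-1/64 → after 1×micro: -1/128 ⇒ (c0=0, c1=-1/128, c2=-1/128)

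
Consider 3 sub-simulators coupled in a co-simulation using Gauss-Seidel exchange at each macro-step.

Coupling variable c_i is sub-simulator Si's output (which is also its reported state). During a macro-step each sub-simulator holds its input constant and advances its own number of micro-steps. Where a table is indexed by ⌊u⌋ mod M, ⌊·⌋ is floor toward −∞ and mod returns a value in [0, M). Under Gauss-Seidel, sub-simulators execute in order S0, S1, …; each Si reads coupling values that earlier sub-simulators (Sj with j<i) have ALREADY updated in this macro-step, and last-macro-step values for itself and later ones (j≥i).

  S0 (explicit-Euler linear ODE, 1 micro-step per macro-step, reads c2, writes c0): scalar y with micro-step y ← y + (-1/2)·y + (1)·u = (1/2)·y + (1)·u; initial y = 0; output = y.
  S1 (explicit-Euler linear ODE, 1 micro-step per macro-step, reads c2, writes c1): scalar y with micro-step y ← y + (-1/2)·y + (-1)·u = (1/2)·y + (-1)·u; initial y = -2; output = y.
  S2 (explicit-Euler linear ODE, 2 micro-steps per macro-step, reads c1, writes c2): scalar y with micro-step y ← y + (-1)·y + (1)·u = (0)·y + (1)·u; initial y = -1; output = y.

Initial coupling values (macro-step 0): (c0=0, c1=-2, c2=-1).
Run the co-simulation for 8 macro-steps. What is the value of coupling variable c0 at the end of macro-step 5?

macro 1: S0 reads c2=-1 → after 1×micro: -1; S1 reads c2=-1 → after 1×micro: 0; S2 reads c1=0 → after 2×micro: 0 ⇒ (c0=-1, c1=0, c2=0)
macro 2: S0 reads c2=0 → after 1×micro: -1/2; S1 reads c2=0 → after 1×micro: 0; S2 reads c1=0 → after 2×micro: 0 ⇒ (c0=-1/2, c1=0, c2=0)
macro 3: S0 reads c2=0 → after 1×micro: -1/4; S1 reads c2=0 → after 1×micro: 0; S2 reads c1=0 → after 2×micro: 0 ⇒ (c0=-1/4, c1=0, c2=0)
macro 4: S0 reads c2=0 → after 1×micro: -1/8; S1 reads c2=0 → after 1×micro: 0; S2 reads c1=0 → after 2×micro: 0 ⇒ (c0=-1/8, c1=0, c2=0)
macro 5: S0 reads c2=0 → after 1×micro: -1/16; S1 reads c2=0 → after 1×micro: 0; S2 reads c1=0 → after 2×micro: 0 ⇒ (c0=-1/16, c1=0, c2=0)
macro 6: S0 reads c2=0 → after 1×micro: -1/32; S1 reads c2=0 → after 1×micro: 0; S2 reads c1=0 → after 2×micro: 0 ⇒ (c0=-1/32, c1=0, c2=0)
macro 7: S0 reads c2=0 → after 1×micro: -1/64; S1 reads c2=0 → after 1×micro: 0; S2 reads c1=0 → after 2×micro: 0 ⇒ (c0=-1/64, c1=0, c2=0)
macro 8: S0 reads c2=0 → after 1×micro: -1/128; S1 reads c2=0 → after 1×micro: 0; S2 reads c1=0 → after 2×micro: 0 ⇒ (c0=-1/128, c1=0, c2=0)

c0 at macro-step 5 = -1/16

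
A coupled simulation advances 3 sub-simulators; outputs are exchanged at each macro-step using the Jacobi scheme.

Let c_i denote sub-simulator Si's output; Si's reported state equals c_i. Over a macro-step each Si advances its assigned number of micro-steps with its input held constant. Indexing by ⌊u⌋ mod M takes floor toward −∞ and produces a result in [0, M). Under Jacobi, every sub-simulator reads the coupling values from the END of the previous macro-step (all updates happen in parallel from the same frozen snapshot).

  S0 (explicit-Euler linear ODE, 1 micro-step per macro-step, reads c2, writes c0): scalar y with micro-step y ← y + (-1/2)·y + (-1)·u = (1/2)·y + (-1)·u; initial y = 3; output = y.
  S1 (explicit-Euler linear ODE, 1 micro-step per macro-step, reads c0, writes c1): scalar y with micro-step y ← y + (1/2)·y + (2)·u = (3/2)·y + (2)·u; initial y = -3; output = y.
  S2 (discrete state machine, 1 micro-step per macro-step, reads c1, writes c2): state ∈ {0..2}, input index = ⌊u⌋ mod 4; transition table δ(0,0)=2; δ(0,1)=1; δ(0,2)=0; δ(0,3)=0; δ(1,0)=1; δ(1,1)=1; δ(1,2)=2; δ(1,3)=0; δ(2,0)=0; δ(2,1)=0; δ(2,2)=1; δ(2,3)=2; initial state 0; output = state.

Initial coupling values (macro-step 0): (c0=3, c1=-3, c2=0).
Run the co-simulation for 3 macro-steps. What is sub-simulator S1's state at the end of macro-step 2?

macro 1: S0 reads c2=0 → after 1×micro: 3/2; S1 reads c0=3 → after 1×micro: 3/2; S2 reads c1=-3 → after 1×micro: 1 ⇒ (c0=3/2, c1=3/2, c2=1)
macro 2: S0 reads c2=1 → after 1×micro: -1/4; S1 reads c0=3/2 → after 1×micro: 21/4; S2 reads c1=3/2 → after 1×micro: 1 ⇒ (c0=-1/4, c1=21/4, c2=1)
macro 3: S0 reads c2=1 → after 1×micro: -9/8; S1 reads c0=-1/4 → after 1×micro: 59/8; S2 reads c1=21/4 → after 1×micro: 1 ⇒ (c0=-9/8, c1=59/8, c2=1)

S1 state at macro-step 2 = 21/4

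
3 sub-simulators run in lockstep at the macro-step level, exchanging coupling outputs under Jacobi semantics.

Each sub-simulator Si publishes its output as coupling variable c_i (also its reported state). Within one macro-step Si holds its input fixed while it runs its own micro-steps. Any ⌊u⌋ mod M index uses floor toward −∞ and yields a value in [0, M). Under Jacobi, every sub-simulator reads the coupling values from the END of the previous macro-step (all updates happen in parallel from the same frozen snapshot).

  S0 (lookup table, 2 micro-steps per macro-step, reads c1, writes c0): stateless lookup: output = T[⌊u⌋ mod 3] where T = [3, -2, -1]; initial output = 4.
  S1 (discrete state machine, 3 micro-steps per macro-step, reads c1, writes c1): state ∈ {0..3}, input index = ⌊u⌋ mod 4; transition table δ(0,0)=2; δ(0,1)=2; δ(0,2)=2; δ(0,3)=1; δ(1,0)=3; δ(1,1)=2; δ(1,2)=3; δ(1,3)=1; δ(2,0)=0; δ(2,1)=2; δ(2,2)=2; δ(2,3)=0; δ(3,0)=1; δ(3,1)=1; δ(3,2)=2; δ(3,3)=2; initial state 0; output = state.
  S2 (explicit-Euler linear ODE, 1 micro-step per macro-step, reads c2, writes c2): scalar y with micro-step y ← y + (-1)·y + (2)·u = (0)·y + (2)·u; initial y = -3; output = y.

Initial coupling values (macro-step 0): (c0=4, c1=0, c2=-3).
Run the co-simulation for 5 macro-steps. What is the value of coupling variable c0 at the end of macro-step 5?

macro 1: S0 reads c1=0 → after 2×micro: 3; S1 reads c1=0 → after 3×micro: 2; S2 reads c2=-3 → after 1×micro: -6 ⇒ (c0=3, c1=2, c2=-6)
macro 2: S0 reads c1=2 → after 2×micro: -1; S1 reads c1=2 → after 3×micro: 2; S2 reads c2=-6 → after 1×micro: -12 ⇒ (c0=-1, c1=2, c2=-12)
macro 3: S0 reads c1=2 → after 2×micro: -1; S1 reads c1=2 → after 3×micro: 2; S2 reads c2=-12 → after 1×micro: -24 ⇒ (c0=-1, c1=2, c2=-24)
macro 4: S0 reads c1=2 → after 2×micro: -1; S1 reads c1=2 → after 3×micro: 2; S2 reads c2=-24 → after 1×micro: -48 ⇒ (c0=-1, c1=2, c2=-48)
macro 5: S0 reads c1=2 → after 2×micro: -1; S1 reads c1=2 → after 3×micro: 2; S2 reads c2=-48 → after 1×micro: -96 ⇒ (c0=-1, c1=2, c2=-96)

c0 at macro-step 5 = -1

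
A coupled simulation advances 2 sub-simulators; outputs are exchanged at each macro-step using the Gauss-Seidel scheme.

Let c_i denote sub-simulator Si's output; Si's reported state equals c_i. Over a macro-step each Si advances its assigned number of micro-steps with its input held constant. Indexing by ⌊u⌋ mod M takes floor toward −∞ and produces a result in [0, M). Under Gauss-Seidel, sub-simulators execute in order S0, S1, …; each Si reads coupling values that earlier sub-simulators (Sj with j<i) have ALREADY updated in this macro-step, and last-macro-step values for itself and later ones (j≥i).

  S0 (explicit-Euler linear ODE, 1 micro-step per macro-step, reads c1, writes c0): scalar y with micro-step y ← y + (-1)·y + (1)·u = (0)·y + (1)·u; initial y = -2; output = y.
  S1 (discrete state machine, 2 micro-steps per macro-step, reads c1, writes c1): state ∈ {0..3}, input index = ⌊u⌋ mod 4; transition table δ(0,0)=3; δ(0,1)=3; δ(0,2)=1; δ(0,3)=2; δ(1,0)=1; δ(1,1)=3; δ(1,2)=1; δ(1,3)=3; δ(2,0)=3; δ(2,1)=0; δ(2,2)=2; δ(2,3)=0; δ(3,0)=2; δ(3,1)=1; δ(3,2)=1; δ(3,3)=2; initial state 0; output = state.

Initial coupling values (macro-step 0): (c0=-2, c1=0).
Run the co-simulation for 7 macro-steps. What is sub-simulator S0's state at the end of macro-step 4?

macro 1: S0 reads c1=0 → after 1×micro: 0; S1 reads c1=0 → after 2×micro: 2 ⇒ (c0=0, c1=2)
macro 2: S0 reads c1=2 → after 1×micro: 2; S1 reads c1=2 → after 2×micro: 2 ⇒ (c0=2, c1=2)
macro 3: S0 reads c1=2 → after 1×micro: 2; S1 reads c1=2 → after 2×micro: 2 ⇒ (c0=2, c1=2)
macro 4: S0 reads c1=2 → after 1×micro: 2; S1 reads c1=2 → after 2×micro: 2 ⇒ (c0=2, c1=2)
macro 5: S0 reads c1=2 → after 1×micro: 2; S1 reads c1=2 → after 2×micro: 2 ⇒ (c0=2, c1=2)
macro 6: S0 reads c1=2 → after 1×micro: 2; S1 reads c1=2 → after 2×micro: 2 ⇒ (c0=2, c1=2)
macro 7: S0 reads c1=2 → after 1×micro: 2; S1 reads c1=2 → after 2×micro: 2 ⇒ (c0=2, c1=2)

S0 state at macro-step 4 = 2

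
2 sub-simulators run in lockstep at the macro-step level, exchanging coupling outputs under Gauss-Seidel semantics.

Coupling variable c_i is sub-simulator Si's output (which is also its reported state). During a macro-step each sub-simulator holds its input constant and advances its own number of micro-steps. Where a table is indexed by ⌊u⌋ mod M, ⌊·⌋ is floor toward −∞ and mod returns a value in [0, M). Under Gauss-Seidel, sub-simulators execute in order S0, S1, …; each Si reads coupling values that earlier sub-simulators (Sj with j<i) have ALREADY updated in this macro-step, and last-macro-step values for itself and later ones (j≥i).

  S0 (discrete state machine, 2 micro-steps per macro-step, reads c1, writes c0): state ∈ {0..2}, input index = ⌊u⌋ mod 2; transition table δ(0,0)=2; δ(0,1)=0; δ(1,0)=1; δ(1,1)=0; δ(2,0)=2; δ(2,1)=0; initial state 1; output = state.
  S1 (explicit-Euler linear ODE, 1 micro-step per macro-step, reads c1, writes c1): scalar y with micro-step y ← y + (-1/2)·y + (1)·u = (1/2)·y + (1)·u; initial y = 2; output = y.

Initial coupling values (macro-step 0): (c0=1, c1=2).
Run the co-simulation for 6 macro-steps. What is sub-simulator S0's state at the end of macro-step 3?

S0 state at macro-step 3 = 2

macro 1: S0 reads c1=2 → after 2×micro: 1; S1 reads c1=2 → after 1×micro: 3 ⇒ (c0=1, c1=3)
macro 2: S0 reads c1=3 → after 2×micro: 0; S1 reads c1=3 → after 1×micro: 9/2 ⇒ (c0=0, c1=9/2)
macro 3: S0 reads c1=9/2 → after 2×micro: 2; S1 reads c1=9/2 → after 1×micro: 27/4 ⇒ (c0=2, c1=27/4)
macro 4: S0 reads c1=27/4 → after 2×micro: 2; S1 reads c1=27/4 → after 1×micro: 81/8 ⇒ (c0=2, c1=81/8)
macro 5: S0 reads c1=81/8 → after 2×micro: 2; S1 reads c1=81/8 → after 1×micro: 243/16 ⇒ (c0=2, c1=243/16)
macro 6: S0 reads c1=243/16 → after 2×micro: 0; S1 reads c1=243/16 → after 1×micro: 729/32 ⇒ (c0=0, c1=729/32)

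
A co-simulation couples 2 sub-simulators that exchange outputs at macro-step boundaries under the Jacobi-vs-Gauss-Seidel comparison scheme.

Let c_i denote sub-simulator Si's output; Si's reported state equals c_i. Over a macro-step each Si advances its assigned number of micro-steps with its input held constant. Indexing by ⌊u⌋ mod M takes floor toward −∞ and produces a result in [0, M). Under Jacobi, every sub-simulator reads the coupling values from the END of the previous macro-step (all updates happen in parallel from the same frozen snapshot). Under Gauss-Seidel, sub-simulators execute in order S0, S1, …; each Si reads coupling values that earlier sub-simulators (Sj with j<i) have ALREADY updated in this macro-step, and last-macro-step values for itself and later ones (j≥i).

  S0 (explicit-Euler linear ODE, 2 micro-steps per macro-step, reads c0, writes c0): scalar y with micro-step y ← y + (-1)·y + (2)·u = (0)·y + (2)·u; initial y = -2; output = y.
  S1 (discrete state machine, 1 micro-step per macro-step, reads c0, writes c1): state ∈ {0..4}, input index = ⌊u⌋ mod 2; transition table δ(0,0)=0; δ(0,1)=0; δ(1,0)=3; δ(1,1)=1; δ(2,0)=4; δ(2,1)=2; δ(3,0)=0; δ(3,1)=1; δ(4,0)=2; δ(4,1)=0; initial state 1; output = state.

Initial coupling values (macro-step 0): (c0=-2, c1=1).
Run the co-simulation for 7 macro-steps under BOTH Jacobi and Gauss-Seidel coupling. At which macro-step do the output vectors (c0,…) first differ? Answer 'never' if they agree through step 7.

[Jacobi] macro 1: S0 reads c0=-2 → after 2×micro: -4; S1 reads c0=-2 → after 1×micro: 3 ⇒ (c0=-4, c1=3)
[Jacobi] macro 2: S0 reads c0=-4 → after 2×micro: -8; S1 reads c0=-4 → after 1×micro: 0 ⇒ (c0=-8, c1=0)
[Jacobi] macro 3: S0 reads c0=-8 → after 2×micro: -16; S1 reads c0=-8 → after 1×micro: 0 ⇒ (c0=-16, c1=0)
[Jacobi] macro 4: S0 reads c0=-16 → after 2×micro: -32; S1 reads c0=-16 → after 1×micro: 0 ⇒ (c0=-32, c1=0)
[Jacobi] macro 5: S0 reads c0=-32 → after 2×micro: -64; S1 reads c0=-32 → after 1×micro: 0 ⇒ (c0=-64, c1=0)
[Jacobi] macro 6: S0 reads c0=-64 → after 2×micro: -128; S1 reads c0=-64 → after 1×micro: 0 ⇒ (c0=-128, c1=0)
[Jacobi] macro 7: S0 reads c0=-128 → after 2×micro: -256; S1 reads c0=-128 → after 1×micro: 0 ⇒ (c0=-256, c1=0)
[Gauss-Seidel] macro 1: S0 reads c0=-2 → after 2×micro: -4; S1 reads c0=-4 → after 1×micro: 3 ⇒ (c0=-4, c1=3)
[Gauss-Seidel] macro 2: S0 reads c0=-4 → after 2×micro: -8; S1 reads c0=-8 → after 1×micro: 0 ⇒ (c0=-8, c1=0)
[Gauss-Seidel] macro 3: S0 reads c0=-8 → after 2×micro: -16; S1 reads c0=-16 → after 1×micro: 0 ⇒ (c0=-16, c1=0)
[Gauss-Seidel] macro 4: S0 reads c0=-16 → after 2×micro: -32; S1 reads c0=-32 → after 1×micro: 0 ⇒ (c0=-32, c1=0)
[Gauss-Seidel] macro 5: S0 reads c0=-32 → after 2×micro: -64; S1 reads c0=-64 → after 1×micro: 0 ⇒ (c0=-64, c1=0)
[Gauss-Seidel] macro 6: S0 reads c0=-64 → after 2×micro: -128; S1 reads c0=-128 → after 1×micro: 0 ⇒ (c0=-128, c1=0)
[Gauss-Seidel] macro 7: S0 reads c0=-128 → after 2×micro: -256; S1 reads c0=-256 → after 1×micro: 0 ⇒ (c0=-256, c1=0)

first divergence at macro-step: never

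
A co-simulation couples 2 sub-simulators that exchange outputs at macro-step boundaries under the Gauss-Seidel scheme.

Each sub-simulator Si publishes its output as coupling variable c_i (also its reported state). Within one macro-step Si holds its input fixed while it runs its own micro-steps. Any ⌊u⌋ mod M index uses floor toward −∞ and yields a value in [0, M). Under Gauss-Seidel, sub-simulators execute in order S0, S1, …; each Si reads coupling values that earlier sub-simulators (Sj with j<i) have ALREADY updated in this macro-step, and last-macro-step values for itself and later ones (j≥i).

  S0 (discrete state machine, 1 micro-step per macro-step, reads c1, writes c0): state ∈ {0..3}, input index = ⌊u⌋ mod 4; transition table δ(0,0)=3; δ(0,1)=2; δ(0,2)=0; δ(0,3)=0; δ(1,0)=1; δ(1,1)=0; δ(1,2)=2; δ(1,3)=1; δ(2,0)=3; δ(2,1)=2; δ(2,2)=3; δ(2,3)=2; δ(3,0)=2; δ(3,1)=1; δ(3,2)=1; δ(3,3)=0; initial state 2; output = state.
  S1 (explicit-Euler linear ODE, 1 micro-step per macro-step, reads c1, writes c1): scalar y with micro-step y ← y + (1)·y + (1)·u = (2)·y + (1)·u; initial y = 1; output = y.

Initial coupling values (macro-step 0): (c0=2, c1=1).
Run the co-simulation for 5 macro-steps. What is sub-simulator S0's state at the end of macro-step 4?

macro 1: S0 reads c1=1 → after 1×micro: 2; S1 reads c1=1 → after 1×micro: 3 ⇒ (c0=2, c1=3)
macro 2: S0 reads c1=3 → after 1×micro: 2; S1 reads c1=3 → after 1×micro: 9 ⇒ (c0=2, c1=9)
macro 3: S0 reads c1=9 → after 1×micro: 2; S1 reads c1=9 → after 1×micro: 27 ⇒ (c0=2, c1=27)
macro 4: S0 reads c1=27 → after 1×micro: 2; S1 reads c1=27 → after 1×micro: 81 ⇒ (c0=2, c1=81)
macro 5: S0 reads c1=81 → after 1×micro: 2; S1 reads c1=81 → after 1×micro: 243 ⇒ (c0=2, c1=243)

S0 state at macro-step 4 = 2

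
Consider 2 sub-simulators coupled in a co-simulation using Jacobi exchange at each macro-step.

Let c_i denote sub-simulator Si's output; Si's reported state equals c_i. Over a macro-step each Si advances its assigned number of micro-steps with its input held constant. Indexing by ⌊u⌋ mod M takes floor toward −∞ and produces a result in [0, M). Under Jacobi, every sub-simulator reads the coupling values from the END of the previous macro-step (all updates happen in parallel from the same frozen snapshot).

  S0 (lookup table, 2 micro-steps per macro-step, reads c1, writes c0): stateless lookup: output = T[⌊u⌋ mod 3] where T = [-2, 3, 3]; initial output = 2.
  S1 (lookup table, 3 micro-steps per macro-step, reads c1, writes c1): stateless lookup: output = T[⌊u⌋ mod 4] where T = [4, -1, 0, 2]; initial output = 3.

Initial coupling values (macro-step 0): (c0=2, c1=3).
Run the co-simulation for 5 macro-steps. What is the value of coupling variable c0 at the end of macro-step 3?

macro 1: S0 reads c1=3 → after 2×micro: -2; S1 reads c1=3 → after 3×micro: 2 ⇒ (c0=-2, c1=2)
macro 2: S0 reads c1=2 → after 2×micro: 3; S1 reads c1=2 → after 3×micro: 0 ⇒ (c0=3, c1=0)
macro 3: S0 reads c1=0 → after 2×micro: -2; S1 reads c1=0 → after 3×micro: 4 ⇒ (c0=-2, c1=4)
macro 4: S0 reads c1=4 → after 2×micro: 3; S1 reads c1=4 → after 3×micro: 4 ⇒ (c0=3, c1=4)
macro 5: S0 reads c1=4 → after 2×micro: 3; S1 reads c1=4 → after 3×micro: 4 ⇒ (c0=3, c1=4)

c0 at macro-step 3 = -2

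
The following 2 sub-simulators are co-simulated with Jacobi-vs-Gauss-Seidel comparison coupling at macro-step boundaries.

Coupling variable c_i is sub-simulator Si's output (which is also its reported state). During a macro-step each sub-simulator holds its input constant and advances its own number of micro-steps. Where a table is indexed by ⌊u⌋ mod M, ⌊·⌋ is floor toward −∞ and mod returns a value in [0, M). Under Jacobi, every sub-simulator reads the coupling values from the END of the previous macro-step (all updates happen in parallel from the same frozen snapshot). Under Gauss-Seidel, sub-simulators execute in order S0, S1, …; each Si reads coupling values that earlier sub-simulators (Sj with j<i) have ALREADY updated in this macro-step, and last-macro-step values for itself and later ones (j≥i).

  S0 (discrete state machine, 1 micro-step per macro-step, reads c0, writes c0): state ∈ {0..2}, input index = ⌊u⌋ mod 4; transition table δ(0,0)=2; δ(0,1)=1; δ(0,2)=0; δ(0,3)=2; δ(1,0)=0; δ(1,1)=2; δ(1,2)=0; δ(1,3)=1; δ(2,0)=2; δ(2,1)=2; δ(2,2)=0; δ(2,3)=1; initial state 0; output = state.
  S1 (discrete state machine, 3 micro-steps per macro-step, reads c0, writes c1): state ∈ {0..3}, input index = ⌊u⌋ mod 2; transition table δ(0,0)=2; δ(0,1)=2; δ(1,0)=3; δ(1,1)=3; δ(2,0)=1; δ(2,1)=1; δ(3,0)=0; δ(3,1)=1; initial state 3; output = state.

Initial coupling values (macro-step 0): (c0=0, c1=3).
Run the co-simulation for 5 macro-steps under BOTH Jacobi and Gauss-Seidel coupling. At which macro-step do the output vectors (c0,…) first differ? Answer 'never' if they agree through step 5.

[Jacobi] macro 1: S0 reads c0=0 → after 1×micro: 2; S1 reads c0=0 → after 3×micro: 1 ⇒ (c0=2, c1=1)
[Jacobi] macro 2: S0 reads c0=2 → after 1×micro: 0; S1 reads c0=2 → after 3×micro: 2 ⇒ (c0=0, c1=2)
[Jacobi] macro 3: S0 reads c0=0 → after 1×micro: 2; S1 reads c0=0 → after 3×micro: 0 ⇒ (c0=2, c1=0)
[Jacobi] macro 4: S0 reads c0=2 → after 1×micro: 0; S1 reads c0=2 → after 3×micro: 3 ⇒ (c0=0, c1=3)
[Jacobi] macro 5: S0 reads c0=0 → after 1×micro: 2; S1 reads c0=0 → after 3×micro: 1 ⇒ (c0=2, c1=1)
[Gauss-Seidel] macro 1: S0 reads c0=0 → after 1×micro: 2; S1 reads c0=2 → after 3×micro: 1 ⇒ (c0=2, c1=1)
[Gauss-Seidel] macro 2: S0 reads c0=2 → after 1×micro: 0; S1 reads c0=0 → after 3×micro: 2 ⇒ (c0=0, c1=2)
[Gauss-Seidel] macro 3: S0 reads c0=0 → after 1×micro: 2; S1 reads c0=2 → after 3×micro: 0 ⇒ (c0=2, c1=0)
[Gauss-Seidel] macro 4: S0 reads c0=2 → after 1×micro: 0; S1 reads c0=0 → after 3×micro: 3 ⇒ (c0=0, c1=3)
[Gauss-Seidel] macro 5: S0 reads c0=0 → after 1×micro: 2; S1 reads c0=2 → after 3×micro: 1 ⇒ (c0=2, c1=1)

first divergence at macro-step: never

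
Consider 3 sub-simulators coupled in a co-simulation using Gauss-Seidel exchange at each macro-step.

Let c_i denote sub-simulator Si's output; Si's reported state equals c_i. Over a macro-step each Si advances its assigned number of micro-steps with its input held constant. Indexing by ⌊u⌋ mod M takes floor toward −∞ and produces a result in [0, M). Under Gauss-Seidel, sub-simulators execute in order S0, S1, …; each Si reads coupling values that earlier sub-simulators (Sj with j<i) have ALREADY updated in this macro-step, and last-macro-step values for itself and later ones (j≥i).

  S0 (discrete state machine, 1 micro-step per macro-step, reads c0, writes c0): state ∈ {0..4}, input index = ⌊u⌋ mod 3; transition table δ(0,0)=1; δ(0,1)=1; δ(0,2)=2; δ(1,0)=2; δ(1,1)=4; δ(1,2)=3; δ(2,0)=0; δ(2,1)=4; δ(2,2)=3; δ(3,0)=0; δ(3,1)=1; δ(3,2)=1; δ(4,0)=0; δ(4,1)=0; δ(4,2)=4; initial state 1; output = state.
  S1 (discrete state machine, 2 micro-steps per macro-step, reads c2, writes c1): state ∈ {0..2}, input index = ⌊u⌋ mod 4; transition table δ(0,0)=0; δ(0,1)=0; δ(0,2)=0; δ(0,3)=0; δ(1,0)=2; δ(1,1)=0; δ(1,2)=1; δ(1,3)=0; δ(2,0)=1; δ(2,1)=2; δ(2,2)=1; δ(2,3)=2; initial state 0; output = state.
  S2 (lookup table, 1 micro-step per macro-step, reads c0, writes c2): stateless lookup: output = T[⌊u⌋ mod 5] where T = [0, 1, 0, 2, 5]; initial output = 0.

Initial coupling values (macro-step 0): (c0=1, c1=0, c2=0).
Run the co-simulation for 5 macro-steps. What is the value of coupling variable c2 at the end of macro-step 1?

c2 at macro-step 1 = 5

macro 1: S0 reads c0=1 → after 1×micro: 4; S1 reads c2=0 → after 2×micro: 0; S2 reads c0=4 → after 1×micro: 5 ⇒ (c0=4, c1=0, c2=5)
macro 2: S0 reads c0=4 → after 1×micro: 0; S1 reads c2=5 → after 2×micro: 0; S2 reads c0=0 → after 1×micro: 0 ⇒ (c0=0, c1=0, c2=0)
macro 3: S0 reads c0=0 → after 1×micro: 1; S1 reads c2=0 → after 2×micro: 0; S2 reads c0=1 → after 1×micro: 1 ⇒ (c0=1, c1=0, c2=1)
macro 4: S0 reads c0=1 → after 1×micro: 4; S1 reads c2=1 → after 2×micro: 0; S2 reads c0=4 → after 1×micro: 5 ⇒ (c0=4, c1=0, c2=5)
macro 5: S0 reads c0=4 → after 1×micro: 0; S1 reads c2=5 → after 2×micro: 0; S2 reads c0=0 → after 1×micro: 0 ⇒ (c0=0, c1=0, c2=0)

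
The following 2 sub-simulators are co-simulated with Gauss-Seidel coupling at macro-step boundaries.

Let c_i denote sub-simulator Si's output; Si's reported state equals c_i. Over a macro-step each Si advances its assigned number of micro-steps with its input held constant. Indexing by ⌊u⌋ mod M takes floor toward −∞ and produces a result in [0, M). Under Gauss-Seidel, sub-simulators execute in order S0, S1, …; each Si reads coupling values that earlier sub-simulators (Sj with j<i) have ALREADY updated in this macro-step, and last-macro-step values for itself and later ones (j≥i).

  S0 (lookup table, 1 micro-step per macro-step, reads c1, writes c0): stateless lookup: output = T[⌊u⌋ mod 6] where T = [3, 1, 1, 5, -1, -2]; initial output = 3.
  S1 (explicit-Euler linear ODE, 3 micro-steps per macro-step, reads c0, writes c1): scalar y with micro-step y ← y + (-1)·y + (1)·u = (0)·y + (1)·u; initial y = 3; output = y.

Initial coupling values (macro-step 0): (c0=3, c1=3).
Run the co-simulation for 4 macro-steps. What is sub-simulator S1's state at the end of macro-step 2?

macro 1: S0 reads c1=3 → after 1×micro: 5; S1 reads c0=5 → after 3×micro: 5 ⇒ (c0=5, c1=5)
macro 2: S0 reads c1=5 → after 1×micro: -2; S1 reads c0=-2 → after 3×micro: -2 ⇒ (c0=-2, c1=-2)
macro 3: S0 reads c1=-2 → after 1×micro: -1; S1 reads c0=-1 → after 3×micro: -1 ⇒ (c0=-1, c1=-1)
macro 4: S0 reads c1=-1 → after 1×micro: -2; S1 reads c0=-2 → after 3×micro: -2 ⇒ (c0=-2, c1=-2)

S1 state at macro-step 2 = -2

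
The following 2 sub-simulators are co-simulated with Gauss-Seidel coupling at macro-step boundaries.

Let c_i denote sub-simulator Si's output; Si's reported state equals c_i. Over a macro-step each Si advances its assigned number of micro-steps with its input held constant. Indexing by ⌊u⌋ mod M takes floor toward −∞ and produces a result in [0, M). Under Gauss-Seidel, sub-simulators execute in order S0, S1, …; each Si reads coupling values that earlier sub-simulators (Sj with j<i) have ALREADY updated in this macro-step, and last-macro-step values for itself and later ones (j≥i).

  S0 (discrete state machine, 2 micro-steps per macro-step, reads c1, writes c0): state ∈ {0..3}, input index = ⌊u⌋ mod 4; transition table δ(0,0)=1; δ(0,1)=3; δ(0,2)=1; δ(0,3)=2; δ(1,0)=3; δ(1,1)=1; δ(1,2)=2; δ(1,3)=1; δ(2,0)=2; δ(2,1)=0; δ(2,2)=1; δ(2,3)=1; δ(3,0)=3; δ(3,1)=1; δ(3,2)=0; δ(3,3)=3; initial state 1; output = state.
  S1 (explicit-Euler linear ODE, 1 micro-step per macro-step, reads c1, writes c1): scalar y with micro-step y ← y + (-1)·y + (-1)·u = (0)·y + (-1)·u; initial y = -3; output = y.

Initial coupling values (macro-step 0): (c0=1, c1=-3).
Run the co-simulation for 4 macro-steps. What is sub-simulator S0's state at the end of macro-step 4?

S0 state at macro-step 4 = 1

macro 1: S0 reads c1=-3 → after 2×micro: 1; S1 reads c1=-3 → after 1×micro: 3 ⇒ (c0=1, c1=3)
macro 2: S0 reads c1=3 → after 2×micro: 1; S1 reads c1=3 → after 1×micro: -3 ⇒ (c0=1, c1=-3)
macro 3: S0 reads c1=-3 → after 2×micro: 1; S1 reads c1=-3 → after 1×micro: 3 ⇒ (c0=1, c1=3)
macro 4: S0 reads c1=3 → after 2×micro: 1; S1 reads c1=3 → after 1×micro: -3 ⇒ (c0=1, c1=-3)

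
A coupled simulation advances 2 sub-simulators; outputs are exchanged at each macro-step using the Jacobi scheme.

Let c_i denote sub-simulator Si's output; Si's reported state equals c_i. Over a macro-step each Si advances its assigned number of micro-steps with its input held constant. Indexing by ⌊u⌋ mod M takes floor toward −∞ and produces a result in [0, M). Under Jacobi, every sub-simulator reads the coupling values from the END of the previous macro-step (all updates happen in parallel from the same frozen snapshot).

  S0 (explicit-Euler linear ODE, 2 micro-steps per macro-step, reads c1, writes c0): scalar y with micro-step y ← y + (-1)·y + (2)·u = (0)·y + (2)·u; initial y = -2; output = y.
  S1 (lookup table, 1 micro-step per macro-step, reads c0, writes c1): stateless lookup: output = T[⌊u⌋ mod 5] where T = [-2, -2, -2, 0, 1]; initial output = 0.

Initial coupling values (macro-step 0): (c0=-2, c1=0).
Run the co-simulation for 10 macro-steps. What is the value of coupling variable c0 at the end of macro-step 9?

macro 1: S0 reads c1=0 → after 2×micro: 0; S1 reads c0=-2 → after 1×micro: 0 ⇒ (c0=0, c1=0)
macro 2: S0 reads c1=0 → after 2×micro: 0; S1 reads c0=0 → after 1×micro: -2 ⇒ (c0=0, c1=-2)
macro 3: S0 reads c1=-2 → after 2×micro: -4; S1 reads c0=0 → after 1×micro: -2 ⇒ (c0=-4, c1=-2)
macro 4: S0 reads c1=-2 → after 2×micro: -4; S1 reads c0=-4 → after 1×micro: -2 ⇒ (c0=-4, c1=-2)
macro 5: S0 reads c1=-2 → after 2×micro: -4; S1 reads c0=-4 → after 1×micro: -2 ⇒ (c0=-4, c1=-2)
macro 6: S0 reads c1=-2 → after 2×micro: -4; S1 reads c0=-4 → after 1×micro: -2 ⇒ (c0=-4, c1=-2)
macro 7: S0 reads c1=-2 → after 2×micro: -4; S1 reads c0=-4 → after 1×micro: -2 ⇒ (c0=-4, c1=-2)
macro 8: S0 reads c1=-2 → after 2×micro: -4; S1 reads c0=-4 → after 1×micro: -2 ⇒ (c0=-4, c1=-2)
macro 9: S0 reads c1=-2 → after 2×micro: -4; S1 reads c0=-4 → after 1×micro: -2 ⇒ (c0=-4, c1=-2)
macro 10: S0 reads c1=-2 → after 2×micro: -4; S1 reads c0=-4 → after 1×micro: -2 ⇒ (c0=-4, c1=-2)

c0 at macro-step 9 = -4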